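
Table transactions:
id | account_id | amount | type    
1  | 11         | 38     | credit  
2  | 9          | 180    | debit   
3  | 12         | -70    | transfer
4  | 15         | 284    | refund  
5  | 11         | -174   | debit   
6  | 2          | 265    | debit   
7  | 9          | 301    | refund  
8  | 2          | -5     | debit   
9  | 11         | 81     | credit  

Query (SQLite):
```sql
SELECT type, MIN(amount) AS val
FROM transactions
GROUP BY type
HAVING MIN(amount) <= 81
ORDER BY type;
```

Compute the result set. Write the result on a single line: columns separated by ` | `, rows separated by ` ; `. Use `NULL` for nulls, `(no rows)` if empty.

Partition transactions by type; compute MIN(amount) within each group.
HAVING: keep groups where MIN(amount) <= 81.
  credit: ids {1, 9} → MIN(amount)=38
  debit: ids {2, 5, 6, 8} → MIN(amount)=-174
  refund: ids {4, 7} → MIN(amount)=284
  transfer: ids {3} → MIN(amount)=-70

credit | 38 ; debit | -174 ; transfer | -70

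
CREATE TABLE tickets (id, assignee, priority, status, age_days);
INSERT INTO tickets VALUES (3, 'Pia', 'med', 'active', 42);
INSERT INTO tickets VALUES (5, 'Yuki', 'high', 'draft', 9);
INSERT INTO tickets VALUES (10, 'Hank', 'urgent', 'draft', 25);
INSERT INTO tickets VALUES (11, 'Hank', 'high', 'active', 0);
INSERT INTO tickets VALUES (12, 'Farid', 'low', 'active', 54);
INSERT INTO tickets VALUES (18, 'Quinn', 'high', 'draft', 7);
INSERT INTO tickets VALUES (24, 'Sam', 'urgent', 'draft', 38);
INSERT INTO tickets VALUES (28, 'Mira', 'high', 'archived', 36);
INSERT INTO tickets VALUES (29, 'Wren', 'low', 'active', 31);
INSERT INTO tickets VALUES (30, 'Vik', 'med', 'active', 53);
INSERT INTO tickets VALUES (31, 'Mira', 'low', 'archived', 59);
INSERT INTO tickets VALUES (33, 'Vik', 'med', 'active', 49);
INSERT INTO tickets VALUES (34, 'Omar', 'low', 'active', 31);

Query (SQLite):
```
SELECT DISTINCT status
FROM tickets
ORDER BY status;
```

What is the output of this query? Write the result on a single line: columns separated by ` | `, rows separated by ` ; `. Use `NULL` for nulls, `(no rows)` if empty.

active ; archived ; draft

Collect distinct status values from tickets.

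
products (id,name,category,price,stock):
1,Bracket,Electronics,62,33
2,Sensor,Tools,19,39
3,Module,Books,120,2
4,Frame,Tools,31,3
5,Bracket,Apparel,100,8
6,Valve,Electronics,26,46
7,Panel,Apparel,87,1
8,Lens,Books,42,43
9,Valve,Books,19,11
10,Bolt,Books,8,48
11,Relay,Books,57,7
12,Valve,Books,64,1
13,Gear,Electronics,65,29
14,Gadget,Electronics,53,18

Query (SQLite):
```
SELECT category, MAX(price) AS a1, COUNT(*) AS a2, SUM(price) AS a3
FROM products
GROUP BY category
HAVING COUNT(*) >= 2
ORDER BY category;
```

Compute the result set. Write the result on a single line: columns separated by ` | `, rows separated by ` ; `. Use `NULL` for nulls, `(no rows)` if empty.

Apparel | 100 | 2 | 187 ; Books | 120 | 6 | 310 ; Electronics | 65 | 4 | 206 ; Tools | 31 | 2 | 50

Group products by category.
Per group compute: MAX(price), COUNT(*), SUM(price).
HAVING: drop groups with fewer than 2 rows.
  Apparel: ids {5, 7} → MAX(price)=100, COUNT(*)=2, SUM(price)=187
  Books: ids {3, 8, 9, 10, 11, 12} → MAX(price)=120, COUNT(*)=6, SUM(price)=310
  Electronics: ids {1, 6, 13, 14} → MAX(price)=65, COUNT(*)=4, SUM(price)=206
  Tools: ids {2, 4} → MAX(price)=31, COUNT(*)=2, SUM(price)=50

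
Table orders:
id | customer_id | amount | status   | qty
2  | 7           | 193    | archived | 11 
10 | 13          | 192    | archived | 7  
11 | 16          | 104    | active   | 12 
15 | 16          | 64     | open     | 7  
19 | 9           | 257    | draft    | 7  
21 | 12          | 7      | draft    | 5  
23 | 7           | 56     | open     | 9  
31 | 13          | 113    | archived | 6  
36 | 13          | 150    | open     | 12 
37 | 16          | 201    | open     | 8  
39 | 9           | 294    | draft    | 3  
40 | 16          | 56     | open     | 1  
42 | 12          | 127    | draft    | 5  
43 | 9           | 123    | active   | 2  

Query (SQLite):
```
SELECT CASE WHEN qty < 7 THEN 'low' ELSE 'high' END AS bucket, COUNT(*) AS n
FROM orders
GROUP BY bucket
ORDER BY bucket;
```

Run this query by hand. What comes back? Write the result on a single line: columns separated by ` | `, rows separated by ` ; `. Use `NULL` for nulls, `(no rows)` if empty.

Bucket rows by qty < 7 → 'low' else 'high'; count each bucket.

high | 8 ; low | 6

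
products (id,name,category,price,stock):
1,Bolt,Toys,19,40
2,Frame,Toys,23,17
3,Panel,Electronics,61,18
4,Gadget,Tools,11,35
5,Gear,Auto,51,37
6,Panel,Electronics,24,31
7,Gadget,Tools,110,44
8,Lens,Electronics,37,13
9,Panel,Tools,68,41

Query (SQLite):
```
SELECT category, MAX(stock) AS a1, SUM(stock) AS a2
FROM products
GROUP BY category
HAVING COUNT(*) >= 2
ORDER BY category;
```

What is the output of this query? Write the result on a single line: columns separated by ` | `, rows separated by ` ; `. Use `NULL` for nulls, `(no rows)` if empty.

Group products by category.
Per group compute: MAX(stock), SUM(stock).
HAVING: drop groups with fewer than 2 rows.
  Auto: ids {5} → MAX(stock)=37, SUM(stock)=37
  Electronics: ids {3, 6, 8} → MAX(stock)=31, SUM(stock)=62
  Tools: ids {4, 7, 9} → MAX(stock)=44, SUM(stock)=120
  Toys: ids {1, 2} → MAX(stock)=40, SUM(stock)=57

Electronics | 31 | 62 ; Tools | 44 | 120 ; Toys | 40 | 57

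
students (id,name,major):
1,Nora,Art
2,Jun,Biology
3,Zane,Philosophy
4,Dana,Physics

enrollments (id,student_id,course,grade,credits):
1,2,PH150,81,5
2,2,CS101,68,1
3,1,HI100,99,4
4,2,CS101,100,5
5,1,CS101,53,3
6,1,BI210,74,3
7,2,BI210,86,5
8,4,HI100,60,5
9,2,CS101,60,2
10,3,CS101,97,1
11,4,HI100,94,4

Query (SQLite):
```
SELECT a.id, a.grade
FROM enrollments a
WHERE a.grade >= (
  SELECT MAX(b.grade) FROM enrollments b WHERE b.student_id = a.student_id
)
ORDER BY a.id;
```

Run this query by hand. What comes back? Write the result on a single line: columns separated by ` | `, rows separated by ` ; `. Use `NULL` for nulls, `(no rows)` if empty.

For each enrollments row a, compute MAX(grade) over rows sharing a.student_id.
Keep row a if a.grade >= that per-group MAX.
  student_id=1: MAX(grade) = 99
  student_id=2: MAX(grade) = 100
  student_id=3: MAX(grade) = 97
  student_id=4: MAX(grade) = 94

3 | 99 ; 4 | 100 ; 10 | 97 ; 11 | 94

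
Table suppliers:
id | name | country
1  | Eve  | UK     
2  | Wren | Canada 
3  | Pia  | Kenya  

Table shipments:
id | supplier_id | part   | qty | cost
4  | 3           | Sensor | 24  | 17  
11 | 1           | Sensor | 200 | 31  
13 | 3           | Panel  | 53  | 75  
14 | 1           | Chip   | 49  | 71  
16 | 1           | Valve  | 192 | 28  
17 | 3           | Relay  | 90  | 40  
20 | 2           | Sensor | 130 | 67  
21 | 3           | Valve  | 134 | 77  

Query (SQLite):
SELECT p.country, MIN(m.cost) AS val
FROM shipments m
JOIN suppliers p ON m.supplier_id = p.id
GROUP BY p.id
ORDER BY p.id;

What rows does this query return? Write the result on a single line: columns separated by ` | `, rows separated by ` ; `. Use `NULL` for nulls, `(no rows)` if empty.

UK | 28 ; Canada | 67 ; Kenya | 17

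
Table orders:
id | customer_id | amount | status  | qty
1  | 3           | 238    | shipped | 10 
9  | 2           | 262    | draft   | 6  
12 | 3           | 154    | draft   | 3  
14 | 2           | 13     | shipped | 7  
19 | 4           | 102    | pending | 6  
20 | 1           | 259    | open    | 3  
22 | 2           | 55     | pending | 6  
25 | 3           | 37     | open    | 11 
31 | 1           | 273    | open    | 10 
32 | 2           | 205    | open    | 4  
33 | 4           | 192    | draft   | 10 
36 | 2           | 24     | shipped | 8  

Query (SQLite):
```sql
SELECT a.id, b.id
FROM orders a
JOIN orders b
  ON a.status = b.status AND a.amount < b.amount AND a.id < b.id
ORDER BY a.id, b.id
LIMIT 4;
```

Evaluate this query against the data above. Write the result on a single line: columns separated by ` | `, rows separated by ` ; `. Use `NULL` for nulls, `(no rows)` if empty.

Pairs (a,b) with same status, a.amount < b.amount, a.id < b.id.
status groups: draft:{9,12,33} open:{20,25,31,32} pending:{19,22} shipped:{1,14,36}
Ordered by (a.id, b.id); first 4.

12 | 33 ; 14 | 36 ; 20 | 31 ; 25 | 31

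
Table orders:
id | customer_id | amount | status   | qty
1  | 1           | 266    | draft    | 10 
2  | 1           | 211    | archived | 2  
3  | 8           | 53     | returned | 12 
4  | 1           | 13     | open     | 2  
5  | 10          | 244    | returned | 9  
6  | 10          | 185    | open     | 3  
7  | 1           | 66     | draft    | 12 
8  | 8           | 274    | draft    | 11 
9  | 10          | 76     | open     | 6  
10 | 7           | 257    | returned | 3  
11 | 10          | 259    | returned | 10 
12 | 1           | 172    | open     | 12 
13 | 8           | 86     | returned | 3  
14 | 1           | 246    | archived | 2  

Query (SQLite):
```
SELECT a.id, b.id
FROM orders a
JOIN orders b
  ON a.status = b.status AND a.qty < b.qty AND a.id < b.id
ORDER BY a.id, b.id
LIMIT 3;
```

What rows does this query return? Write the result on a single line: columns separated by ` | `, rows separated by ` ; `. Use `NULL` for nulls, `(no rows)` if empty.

1 | 7 ; 1 | 8 ; 4 | 6

Pairs (a,b) with same status, a.qty < b.qty, a.id < b.id.
status groups: archived:{2,14} draft:{1,7,8} open:{4,6,9,12} returned:{3,5,10,11,13}
Ordered by (a.id, b.id); first 3.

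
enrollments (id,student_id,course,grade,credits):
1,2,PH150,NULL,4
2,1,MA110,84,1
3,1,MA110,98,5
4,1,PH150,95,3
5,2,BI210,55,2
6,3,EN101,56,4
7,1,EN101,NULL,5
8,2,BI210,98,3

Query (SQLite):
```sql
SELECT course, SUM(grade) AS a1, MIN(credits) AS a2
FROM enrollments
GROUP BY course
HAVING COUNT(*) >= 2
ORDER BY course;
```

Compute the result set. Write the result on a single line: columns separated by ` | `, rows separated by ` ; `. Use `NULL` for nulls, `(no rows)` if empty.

Group enrollments by course.
Per group compute: SUM(grade), MIN(credits).
HAVING: drop groups with fewer than 2 rows.
  BI210: ids {5, 8} → SUM(grade)=153, MIN(credits)=2
  EN101: ids {6, 7} → SUM(grade)=56, MIN(credits)=4
  MA110: ids {2, 3} → SUM(grade)=182, MIN(credits)=1
  PH150: ids {1, 4} → SUM(grade)=95, MIN(credits)=3

BI210 | 153 | 2 ; EN101 | 56 | 4 ; MA110 | 182 | 1 ; PH150 | 95 | 3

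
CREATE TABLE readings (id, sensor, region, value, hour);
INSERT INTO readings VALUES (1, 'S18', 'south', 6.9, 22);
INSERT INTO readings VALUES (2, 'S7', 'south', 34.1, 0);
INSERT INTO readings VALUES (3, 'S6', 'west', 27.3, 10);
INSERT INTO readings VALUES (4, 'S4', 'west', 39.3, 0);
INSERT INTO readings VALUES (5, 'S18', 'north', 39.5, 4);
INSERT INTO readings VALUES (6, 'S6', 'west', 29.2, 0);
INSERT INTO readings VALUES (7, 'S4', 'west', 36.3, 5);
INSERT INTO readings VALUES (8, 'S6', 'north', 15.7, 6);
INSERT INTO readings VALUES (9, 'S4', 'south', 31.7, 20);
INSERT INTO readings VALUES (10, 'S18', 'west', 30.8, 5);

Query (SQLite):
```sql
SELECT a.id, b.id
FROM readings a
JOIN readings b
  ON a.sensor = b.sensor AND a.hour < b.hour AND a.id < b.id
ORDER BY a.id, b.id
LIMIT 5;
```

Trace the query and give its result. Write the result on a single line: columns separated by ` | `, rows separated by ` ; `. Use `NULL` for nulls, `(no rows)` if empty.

4 | 7 ; 4 | 9 ; 5 | 10 ; 6 | 8 ; 7 | 9

Pairs (a,b) with same sensor, a.hour < b.hour, a.id < b.id.
sensor groups: S18:{1,5,10} S4:{4,7,9} S6:{3,6,8} S7:{2}
Ordered by (a.id, b.id); first 5.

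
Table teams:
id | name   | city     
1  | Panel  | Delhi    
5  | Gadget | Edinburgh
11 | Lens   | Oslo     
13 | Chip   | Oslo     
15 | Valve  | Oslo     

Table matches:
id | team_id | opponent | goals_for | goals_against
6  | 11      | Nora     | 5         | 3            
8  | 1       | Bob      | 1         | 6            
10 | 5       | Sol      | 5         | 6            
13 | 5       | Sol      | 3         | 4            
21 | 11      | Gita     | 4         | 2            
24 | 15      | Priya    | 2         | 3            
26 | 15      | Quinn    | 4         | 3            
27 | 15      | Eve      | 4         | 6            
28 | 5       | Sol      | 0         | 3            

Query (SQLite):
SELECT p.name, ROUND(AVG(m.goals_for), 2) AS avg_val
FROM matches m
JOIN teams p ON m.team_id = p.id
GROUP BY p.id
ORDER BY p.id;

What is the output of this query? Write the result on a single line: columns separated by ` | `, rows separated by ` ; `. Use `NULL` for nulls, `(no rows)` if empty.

Panel | 1 ; Gadget | 2.67 ; Lens | 4.5 ; Valve | 3.33

Join each matches row to its teams via team_id.
Group joined rows by teams.id; compute ROUND(AVG(m.goals_for), 2) per group.
  1: ids {8} → ROUND(AVG(m.goals_for), 2)=1
  5: ids {10, 13, 28} → ROUND(AVG(m.goals_for), 2)=2.67
  11: ids {6, 21} → ROUND(AVG(m.goals_for), 2)=4.5
  15: ids {24, 26, 27} → ROUND(AVG(m.goals_for), 2)=3.33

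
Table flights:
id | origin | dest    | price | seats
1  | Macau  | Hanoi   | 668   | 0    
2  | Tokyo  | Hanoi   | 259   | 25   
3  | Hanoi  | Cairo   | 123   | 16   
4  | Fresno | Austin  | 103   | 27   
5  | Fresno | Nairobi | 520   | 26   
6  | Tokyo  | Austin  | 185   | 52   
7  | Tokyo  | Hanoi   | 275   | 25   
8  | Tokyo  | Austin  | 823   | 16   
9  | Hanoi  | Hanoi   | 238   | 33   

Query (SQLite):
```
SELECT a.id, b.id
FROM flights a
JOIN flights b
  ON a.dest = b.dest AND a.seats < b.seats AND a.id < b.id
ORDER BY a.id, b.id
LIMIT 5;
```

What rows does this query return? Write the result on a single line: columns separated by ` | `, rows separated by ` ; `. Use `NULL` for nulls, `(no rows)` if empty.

1 | 2 ; 1 | 7 ; 1 | 9 ; 2 | 9 ; 4 | 6

Pairs (a,b) with same dest, a.seats < b.seats, a.id < b.id.
dest groups: Austin:{4,6,8} Cairo:{3} Hanoi:{1,2,7,9} Nairobi:{5}
Ordered by (a.id, b.id); first 5.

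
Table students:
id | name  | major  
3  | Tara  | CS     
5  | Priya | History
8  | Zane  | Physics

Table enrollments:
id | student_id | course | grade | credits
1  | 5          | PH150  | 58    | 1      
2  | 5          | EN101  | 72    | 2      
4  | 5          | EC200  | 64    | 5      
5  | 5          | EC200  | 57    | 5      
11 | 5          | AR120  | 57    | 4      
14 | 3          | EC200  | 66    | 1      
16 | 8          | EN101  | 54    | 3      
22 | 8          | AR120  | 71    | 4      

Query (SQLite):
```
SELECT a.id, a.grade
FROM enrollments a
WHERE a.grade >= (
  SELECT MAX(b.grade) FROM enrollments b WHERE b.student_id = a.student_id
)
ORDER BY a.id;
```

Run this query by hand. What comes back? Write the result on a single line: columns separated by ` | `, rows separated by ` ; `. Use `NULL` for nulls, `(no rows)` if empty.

For each enrollments row a, compute MAX(grade) over rows sharing a.student_id.
Keep row a if a.grade >= that per-group MAX.
  student_id=3: MAX(grade) = 66
  student_id=5: MAX(grade) = 72
  student_id=8: MAX(grade) = 71

2 | 72 ; 14 | 66 ; 22 | 71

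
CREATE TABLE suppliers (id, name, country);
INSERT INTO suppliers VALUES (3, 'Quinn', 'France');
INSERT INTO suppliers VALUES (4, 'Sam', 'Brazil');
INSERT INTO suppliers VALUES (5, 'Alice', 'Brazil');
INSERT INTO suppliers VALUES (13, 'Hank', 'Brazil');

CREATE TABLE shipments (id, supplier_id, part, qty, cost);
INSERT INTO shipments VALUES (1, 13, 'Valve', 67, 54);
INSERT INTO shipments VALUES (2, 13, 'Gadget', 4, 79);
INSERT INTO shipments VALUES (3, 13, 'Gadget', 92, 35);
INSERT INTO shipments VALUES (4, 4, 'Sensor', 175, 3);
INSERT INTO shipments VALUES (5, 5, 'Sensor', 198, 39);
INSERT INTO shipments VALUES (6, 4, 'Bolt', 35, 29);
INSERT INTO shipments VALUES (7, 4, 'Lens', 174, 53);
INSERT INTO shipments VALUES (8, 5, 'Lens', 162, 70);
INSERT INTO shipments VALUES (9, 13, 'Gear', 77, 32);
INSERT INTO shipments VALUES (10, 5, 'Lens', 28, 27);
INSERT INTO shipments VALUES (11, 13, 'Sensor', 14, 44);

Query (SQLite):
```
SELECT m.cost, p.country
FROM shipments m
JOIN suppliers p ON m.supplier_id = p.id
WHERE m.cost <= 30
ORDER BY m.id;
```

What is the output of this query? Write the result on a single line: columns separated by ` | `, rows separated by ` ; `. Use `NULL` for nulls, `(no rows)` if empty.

Each shipments row matches the suppliers row where supplier_id = suppliers.id.
Then keep rows with m.cost <= 30.

3 | Brazil ; 29 | Brazil ; 27 | Brazil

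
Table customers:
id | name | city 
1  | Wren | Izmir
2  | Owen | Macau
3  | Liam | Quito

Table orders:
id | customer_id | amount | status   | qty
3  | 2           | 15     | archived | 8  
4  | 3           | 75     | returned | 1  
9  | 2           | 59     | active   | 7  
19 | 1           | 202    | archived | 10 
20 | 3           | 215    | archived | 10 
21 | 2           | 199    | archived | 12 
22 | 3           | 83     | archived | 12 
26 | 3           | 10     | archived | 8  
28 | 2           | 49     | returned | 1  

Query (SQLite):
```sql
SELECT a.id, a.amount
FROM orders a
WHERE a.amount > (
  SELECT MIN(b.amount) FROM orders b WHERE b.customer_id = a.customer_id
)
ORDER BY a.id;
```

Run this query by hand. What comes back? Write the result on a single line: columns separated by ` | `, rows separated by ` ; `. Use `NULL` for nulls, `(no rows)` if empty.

For each orders row a, compute MIN(amount) over rows sharing a.customer_id.
Keep row a if a.amount > that per-group MIN.
  customer_id=1: MIN(amount) = 202
  customer_id=2: MIN(amount) = 15
  customer_id=3: MIN(amount) = 10

4 | 75 ; 9 | 59 ; 20 | 215 ; 21 | 199 ; 22 | 83 ; 28 | 49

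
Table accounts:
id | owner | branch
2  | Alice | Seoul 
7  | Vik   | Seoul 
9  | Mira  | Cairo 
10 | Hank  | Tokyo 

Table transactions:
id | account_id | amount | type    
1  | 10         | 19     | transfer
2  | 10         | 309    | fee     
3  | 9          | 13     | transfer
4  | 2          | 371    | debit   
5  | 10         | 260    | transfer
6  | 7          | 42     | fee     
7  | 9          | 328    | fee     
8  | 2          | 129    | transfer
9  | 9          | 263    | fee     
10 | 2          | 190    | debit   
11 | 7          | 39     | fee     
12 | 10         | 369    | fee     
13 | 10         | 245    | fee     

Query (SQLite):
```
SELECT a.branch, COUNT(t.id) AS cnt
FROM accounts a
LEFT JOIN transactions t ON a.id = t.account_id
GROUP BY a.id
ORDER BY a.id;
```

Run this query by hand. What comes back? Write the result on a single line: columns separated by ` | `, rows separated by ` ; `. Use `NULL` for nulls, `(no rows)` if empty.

LEFT JOIN keeps every accounts row; unmatched ones get NULL for transactions columns.
Group by accounts.id and compute COUNT(t.id). COUNT(col) of an all-NULL group is 0.
  2: ids {4, 8, 10} → COUNT(t.id)=3
  7: ids {6, 11} → COUNT(t.id)=2
  9: ids {3, 7, 9} → COUNT(t.id)=3
  10: ids {1, 2, 5, 12, 13} → COUNT(t.id)=5

Seoul | 3 ; Seoul | 2 ; Cairo | 3 ; Tokyo | 5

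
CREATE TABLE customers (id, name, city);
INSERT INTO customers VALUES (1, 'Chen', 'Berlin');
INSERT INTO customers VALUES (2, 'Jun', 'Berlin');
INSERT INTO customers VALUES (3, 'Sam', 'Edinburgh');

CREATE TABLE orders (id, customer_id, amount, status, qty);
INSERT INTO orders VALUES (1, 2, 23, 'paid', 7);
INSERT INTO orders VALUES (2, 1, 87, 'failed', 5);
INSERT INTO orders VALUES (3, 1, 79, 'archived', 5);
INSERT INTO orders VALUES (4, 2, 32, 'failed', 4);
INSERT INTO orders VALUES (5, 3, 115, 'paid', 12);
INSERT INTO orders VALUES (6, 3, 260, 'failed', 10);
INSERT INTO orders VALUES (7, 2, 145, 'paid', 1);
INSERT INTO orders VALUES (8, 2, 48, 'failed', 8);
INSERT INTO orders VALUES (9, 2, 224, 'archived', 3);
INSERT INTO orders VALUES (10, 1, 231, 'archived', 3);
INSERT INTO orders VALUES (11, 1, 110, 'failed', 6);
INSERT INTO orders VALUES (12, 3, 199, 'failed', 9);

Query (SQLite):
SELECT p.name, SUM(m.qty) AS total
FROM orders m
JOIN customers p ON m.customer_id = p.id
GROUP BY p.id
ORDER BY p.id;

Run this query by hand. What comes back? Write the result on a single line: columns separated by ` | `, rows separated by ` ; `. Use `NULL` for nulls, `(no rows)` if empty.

Join each orders row to its customers via customer_id.
Group joined rows by customers.id; compute SUM(m.qty) per group.
  1: ids {2, 3, 10, 11} → SUM(m.qty)=19
  2: ids {1, 4, 7, 8, 9} → SUM(m.qty)=23
  3: ids {5, 6, 12} → SUM(m.qty)=31

Chen | 19 ; Jun | 23 ; Sam | 31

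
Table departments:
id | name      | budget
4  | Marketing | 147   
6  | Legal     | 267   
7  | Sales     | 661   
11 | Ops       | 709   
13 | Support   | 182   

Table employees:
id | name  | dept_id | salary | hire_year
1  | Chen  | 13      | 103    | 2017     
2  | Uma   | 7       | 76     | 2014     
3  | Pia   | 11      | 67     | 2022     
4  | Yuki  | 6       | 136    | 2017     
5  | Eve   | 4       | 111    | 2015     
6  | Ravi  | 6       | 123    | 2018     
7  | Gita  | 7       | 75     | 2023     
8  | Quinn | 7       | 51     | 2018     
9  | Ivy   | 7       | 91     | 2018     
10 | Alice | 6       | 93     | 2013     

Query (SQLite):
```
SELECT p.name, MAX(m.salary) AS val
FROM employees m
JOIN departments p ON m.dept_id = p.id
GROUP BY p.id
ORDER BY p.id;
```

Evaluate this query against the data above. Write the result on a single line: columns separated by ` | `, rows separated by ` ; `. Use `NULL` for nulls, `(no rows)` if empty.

Marketing | 111 ; Legal | 136 ; Sales | 91 ; Ops | 67 ; Support | 103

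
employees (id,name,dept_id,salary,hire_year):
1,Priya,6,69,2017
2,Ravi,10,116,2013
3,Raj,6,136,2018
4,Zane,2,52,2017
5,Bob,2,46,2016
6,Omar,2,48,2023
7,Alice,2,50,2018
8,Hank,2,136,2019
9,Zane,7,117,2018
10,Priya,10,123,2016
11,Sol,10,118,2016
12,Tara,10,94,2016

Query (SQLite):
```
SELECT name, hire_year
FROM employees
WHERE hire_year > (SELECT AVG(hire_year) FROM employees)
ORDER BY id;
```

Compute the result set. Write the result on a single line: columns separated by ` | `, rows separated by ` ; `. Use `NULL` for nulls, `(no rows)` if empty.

Raj | 2018 ; Omar | 2023 ; Alice | 2018 ; Hank | 2019 ; Zane | 2018

Scalar subquery: AVG(hire_year) over all employees rows = 2017.25.
Keep rows where hire_year > that value.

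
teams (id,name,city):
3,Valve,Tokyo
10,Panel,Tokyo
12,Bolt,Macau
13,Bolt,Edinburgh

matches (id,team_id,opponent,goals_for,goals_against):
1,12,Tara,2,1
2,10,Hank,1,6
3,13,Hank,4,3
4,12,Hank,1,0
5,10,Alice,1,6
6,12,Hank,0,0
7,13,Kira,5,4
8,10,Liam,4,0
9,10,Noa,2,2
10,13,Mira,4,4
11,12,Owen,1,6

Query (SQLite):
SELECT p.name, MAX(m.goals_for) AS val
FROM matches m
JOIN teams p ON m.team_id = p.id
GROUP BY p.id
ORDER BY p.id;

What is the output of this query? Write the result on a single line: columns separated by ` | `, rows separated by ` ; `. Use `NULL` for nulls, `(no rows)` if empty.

Join each matches row to its teams via team_id.
Group joined rows by teams.id; compute MAX(m.goals_for) per group.
  10: ids {2, 5, 8, 9} → MAX(m.goals_for)=4
  12: ids {1, 4, 6, 11} → MAX(m.goals_for)=2
  13: ids {3, 7, 10} → MAX(m.goals_for)=5

Panel | 4 ; Bolt | 2 ; Bolt | 5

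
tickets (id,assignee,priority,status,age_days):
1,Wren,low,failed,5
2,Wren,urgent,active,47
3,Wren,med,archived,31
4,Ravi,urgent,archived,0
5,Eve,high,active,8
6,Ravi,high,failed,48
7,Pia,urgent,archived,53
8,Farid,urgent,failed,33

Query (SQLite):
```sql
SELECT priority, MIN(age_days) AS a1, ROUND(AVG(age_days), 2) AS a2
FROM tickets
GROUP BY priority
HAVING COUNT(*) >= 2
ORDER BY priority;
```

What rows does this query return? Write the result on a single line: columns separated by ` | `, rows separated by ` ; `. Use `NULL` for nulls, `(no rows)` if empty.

high | 8 | 28 ; urgent | 0 | 33.25

Group tickets by priority.
Per group compute: MIN(age_days), ROUND(AVG(age_days), 2).
HAVING: drop groups with fewer than 2 rows.
  high: ids {5, 6} → MIN(age_days)=8, ROUND(AVG(age_days), 2)=28
  low: ids {1} → MIN(age_days)=5, ROUND(AVG(age_days), 2)=5
  med: ids {3} → MIN(age_days)=31, ROUND(AVG(age_days), 2)=31
  urgent: ids {2, 4, 7, 8} → MIN(age_days)=0, ROUND(AVG(age_days), 2)=33.25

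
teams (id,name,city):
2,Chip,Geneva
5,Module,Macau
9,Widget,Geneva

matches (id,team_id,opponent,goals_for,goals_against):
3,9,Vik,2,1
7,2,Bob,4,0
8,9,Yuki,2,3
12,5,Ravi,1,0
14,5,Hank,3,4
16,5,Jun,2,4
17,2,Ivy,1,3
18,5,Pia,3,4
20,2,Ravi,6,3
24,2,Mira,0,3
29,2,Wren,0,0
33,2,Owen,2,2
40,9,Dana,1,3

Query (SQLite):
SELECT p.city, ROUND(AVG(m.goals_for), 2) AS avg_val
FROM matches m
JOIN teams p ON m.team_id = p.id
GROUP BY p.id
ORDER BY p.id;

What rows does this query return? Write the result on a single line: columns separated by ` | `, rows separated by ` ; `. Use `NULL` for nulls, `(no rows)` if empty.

Join each matches row to its teams via team_id.
Group joined rows by teams.id; compute ROUND(AVG(m.goals_for), 2) per group.
  2: ids {7, 17, 20, 24, 29, 33} → ROUND(AVG(m.goals_for), 2)=2.17
  5: ids {12, 14, 16, 18} → ROUND(AVG(m.goals_for), 2)=2.25
  9: ids {3, 8, 40} → ROUND(AVG(m.goals_for), 2)=1.67

Geneva | 2.17 ; Macau | 2.25 ; Geneva | 1.67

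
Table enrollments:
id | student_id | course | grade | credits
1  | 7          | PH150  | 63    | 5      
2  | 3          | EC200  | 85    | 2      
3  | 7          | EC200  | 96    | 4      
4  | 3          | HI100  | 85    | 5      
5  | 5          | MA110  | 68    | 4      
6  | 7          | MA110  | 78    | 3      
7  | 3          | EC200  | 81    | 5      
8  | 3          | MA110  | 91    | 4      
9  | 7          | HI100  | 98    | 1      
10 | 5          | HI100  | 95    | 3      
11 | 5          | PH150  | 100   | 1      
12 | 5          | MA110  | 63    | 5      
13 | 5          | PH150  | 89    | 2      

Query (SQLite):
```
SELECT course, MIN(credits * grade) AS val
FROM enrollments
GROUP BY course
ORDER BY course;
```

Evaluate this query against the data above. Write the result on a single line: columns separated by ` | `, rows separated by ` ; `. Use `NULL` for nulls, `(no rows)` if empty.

For each row compute credits * grade.
Group by course; take MIN of the expression per group.
  EC200: ids {2, 3, 7} → MIN(credits * grade)=170
  HI100: ids {4, 9, 10} → MIN(credits * grade)=98
  MA110: ids {5, 6, 8, 12} → MIN(credits * grade)=234
  PH150: ids {1, 11, 13} → MIN(credits * grade)=100

EC200 | 170 ; HI100 | 98 ; MA110 | 234 ; PH150 | 100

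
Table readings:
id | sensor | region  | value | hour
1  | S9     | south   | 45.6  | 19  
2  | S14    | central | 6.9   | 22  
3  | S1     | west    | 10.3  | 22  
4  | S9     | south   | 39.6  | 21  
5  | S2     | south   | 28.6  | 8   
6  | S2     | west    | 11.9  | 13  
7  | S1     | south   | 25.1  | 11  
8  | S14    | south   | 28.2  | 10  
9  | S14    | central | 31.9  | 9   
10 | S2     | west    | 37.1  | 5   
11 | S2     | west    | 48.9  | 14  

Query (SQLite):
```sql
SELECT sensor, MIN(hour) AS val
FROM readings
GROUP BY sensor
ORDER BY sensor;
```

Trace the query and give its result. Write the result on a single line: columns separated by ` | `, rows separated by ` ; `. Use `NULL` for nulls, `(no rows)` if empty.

S1 | 11 ; S14 | 9 ; S2 | 5 ; S9 | 19

Partition readings by sensor; compute MIN(hour) within each group.
  S1: ids {3, 7} → MIN(hour)=11
  S14: ids {2, 8, 9} → MIN(hour)=9
  S2: ids {5, 6, 10, 11} → MIN(hour)=5
  S9: ids {1, 4} → MIN(hour)=19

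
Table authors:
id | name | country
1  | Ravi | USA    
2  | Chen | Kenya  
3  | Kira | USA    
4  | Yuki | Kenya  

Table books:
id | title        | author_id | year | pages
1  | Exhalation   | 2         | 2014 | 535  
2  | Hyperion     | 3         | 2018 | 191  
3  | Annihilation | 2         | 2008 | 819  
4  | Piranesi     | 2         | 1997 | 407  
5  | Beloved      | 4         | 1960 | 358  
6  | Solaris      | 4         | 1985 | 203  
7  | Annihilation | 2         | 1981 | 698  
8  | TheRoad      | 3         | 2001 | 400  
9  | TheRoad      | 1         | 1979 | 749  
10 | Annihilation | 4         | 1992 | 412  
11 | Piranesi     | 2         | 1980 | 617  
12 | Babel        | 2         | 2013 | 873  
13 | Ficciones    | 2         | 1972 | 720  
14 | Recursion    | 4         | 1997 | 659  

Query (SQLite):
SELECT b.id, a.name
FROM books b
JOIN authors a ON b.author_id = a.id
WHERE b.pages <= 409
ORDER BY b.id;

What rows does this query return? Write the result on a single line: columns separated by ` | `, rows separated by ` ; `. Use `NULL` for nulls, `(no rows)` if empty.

2 | Kira ; 4 | Chen ; 5 | Yuki ; 6 | Yuki ; 8 | Kira

Each books row matches the authors row where author_id = authors.id.
Then keep rows with b.pages <= 409.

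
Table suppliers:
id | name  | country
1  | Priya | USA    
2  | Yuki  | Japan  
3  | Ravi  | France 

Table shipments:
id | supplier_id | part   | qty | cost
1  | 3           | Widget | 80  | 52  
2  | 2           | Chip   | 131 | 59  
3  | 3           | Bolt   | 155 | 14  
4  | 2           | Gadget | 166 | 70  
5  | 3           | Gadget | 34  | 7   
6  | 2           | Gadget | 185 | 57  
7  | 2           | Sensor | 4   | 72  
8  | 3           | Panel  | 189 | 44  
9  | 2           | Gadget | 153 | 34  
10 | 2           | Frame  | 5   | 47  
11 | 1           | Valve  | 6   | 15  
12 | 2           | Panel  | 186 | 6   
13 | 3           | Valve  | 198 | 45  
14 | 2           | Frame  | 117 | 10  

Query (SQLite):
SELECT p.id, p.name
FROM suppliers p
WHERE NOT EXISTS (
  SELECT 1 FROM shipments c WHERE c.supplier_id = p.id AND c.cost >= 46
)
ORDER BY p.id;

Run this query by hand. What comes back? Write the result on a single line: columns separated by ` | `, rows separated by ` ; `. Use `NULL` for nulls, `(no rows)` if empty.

For each suppliers row, check whether any shipments with matching supplier_id has cost >= 46.
Keep rows where that is false.

1 | Priya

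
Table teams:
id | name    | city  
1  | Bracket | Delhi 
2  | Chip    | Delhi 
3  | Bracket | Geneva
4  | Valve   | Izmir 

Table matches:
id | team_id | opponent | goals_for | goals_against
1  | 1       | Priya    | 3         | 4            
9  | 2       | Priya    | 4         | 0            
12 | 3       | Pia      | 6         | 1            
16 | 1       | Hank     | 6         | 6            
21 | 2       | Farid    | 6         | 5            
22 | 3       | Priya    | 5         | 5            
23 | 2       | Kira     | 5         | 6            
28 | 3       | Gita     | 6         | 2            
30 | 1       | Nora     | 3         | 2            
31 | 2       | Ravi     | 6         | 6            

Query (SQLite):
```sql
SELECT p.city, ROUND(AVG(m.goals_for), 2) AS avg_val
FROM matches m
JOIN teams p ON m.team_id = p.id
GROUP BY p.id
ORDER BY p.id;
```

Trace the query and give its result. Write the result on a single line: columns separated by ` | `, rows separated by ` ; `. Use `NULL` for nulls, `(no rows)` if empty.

Delhi | 4 ; Delhi | 5.25 ; Geneva | 5.67

Join each matches row to its teams via team_id.
Group joined rows by teams.id; compute ROUND(AVG(m.goals_for), 2) per group.
  1: ids {1, 16, 30} → ROUND(AVG(m.goals_for), 2)=4
  2: ids {9, 21, 23, 31} → ROUND(AVG(m.goals_for), 2)=5.25
  3: ids {12, 22, 28} → ROUND(AVG(m.goals_for), 2)=5.67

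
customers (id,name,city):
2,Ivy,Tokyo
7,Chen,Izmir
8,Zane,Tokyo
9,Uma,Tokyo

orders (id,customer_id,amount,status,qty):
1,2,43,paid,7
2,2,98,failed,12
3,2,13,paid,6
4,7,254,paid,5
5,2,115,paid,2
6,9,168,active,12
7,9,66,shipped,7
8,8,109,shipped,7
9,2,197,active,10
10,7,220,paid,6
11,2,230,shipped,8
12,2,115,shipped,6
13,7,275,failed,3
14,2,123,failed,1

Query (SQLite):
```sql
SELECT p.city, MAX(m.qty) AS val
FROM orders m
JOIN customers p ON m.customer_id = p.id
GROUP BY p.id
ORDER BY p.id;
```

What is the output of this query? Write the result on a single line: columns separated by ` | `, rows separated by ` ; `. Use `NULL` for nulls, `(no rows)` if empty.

Join each orders row to its customers via customer_id.
Group joined rows by customers.id; compute MAX(m.qty) per group.
  2: ids {1, 2, 3, 5, 9, 11, 12, 14} → MAX(m.qty)=12
  7: ids {4, 10, 13} → MAX(m.qty)=6
  8: ids {8} → MAX(m.qty)=7
  9: ids {6, 7} → MAX(m.qty)=12

Tokyo | 12 ; Izmir | 6 ; Tokyo | 7 ; Tokyo | 12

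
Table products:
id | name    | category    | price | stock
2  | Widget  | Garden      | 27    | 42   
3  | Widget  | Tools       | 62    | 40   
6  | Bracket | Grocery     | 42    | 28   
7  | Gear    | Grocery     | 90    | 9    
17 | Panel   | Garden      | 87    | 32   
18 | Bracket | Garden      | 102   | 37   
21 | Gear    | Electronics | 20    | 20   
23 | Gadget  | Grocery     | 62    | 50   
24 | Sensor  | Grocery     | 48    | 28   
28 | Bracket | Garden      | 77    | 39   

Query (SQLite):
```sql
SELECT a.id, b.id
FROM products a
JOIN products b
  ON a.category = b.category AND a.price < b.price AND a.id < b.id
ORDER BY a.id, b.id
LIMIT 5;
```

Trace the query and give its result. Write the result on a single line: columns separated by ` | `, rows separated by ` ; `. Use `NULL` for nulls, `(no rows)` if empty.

Pairs (a,b) with same category, a.price < b.price, a.id < b.id.
category groups: Electronics:{21} Garden:{2,17,18,28} Grocery:{6,7,23,24} Tools:{3}
Ordered by (a.id, b.id); first 5.

2 | 17 ; 2 | 18 ; 2 | 28 ; 6 | 7 ; 6 | 23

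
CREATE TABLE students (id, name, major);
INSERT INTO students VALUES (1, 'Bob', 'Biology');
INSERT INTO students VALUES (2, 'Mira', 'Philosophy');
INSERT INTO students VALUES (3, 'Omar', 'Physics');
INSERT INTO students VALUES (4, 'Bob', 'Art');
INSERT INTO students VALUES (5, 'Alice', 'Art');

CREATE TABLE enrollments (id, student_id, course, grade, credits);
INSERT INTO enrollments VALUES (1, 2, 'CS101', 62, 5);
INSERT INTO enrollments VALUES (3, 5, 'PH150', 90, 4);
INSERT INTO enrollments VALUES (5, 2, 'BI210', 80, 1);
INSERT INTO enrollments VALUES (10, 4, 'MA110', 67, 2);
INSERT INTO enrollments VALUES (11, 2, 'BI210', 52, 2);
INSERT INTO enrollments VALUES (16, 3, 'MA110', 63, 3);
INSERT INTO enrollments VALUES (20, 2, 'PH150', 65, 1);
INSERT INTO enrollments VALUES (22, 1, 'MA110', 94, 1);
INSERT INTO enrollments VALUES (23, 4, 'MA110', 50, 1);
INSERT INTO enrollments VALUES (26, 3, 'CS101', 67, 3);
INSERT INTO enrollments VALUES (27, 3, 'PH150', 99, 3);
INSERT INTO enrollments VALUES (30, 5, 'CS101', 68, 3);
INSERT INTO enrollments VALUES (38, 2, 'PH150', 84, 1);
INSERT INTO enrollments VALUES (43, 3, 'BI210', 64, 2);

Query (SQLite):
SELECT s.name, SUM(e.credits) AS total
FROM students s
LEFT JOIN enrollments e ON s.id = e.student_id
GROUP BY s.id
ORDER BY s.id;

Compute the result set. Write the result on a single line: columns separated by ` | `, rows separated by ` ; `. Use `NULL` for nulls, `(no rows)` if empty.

LEFT JOIN keeps every students row; unmatched ones get NULL for enrollments columns.
Group by students.id and compute SUM(e.credits). SUM over an all-NULL group is NULL.
  1: ids {22} → SUM(e.credits)=1
  2: ids {1, 5, 11, 20, 38} → SUM(e.credits)=10
  3: ids {16, 26, 27, 43} → SUM(e.credits)=11
  4: ids {10, 23} → SUM(e.credits)=3
  5: ids {3, 30} → SUM(e.credits)=7

Bob | 1 ; Mira | 10 ; Omar | 11 ; Bob | 3 ; Alice | 7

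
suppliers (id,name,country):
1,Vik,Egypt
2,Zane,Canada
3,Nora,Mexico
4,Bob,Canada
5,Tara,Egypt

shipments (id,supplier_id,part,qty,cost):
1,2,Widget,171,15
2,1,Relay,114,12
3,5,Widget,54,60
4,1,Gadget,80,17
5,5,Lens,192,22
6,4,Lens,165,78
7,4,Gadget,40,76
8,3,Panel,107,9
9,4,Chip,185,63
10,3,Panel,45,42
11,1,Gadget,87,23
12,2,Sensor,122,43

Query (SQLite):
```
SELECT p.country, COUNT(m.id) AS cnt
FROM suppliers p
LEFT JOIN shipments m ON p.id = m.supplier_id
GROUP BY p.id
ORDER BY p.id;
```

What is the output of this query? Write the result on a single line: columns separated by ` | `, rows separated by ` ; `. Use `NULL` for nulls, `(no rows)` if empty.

Egypt | 3 ; Canada | 2 ; Mexico | 2 ; Canada | 3 ; Egypt | 2

LEFT JOIN keeps every suppliers row; unmatched ones get NULL for shipments columns.
Group by suppliers.id and compute COUNT(m.id). COUNT(col) of an all-NULL group is 0.
  1: ids {2, 4, 11} → COUNT(m.id)=3
  2: ids {1, 12} → COUNT(m.id)=2
  3: ids {8, 10} → COUNT(m.id)=2
  4: ids {6, 7, 9} → COUNT(m.id)=3
  5: ids {3, 5} → COUNT(m.id)=2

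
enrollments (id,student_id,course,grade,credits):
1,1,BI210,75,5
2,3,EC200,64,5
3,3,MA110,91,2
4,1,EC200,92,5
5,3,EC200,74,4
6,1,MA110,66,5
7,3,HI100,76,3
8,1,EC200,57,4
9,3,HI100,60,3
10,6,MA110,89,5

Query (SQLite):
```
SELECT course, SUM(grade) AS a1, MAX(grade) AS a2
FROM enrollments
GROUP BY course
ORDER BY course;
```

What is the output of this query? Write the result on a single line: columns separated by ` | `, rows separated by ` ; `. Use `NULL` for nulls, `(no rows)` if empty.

BI210 | 75 | 75 ; EC200 | 287 | 92 ; HI100 | 136 | 76 ; MA110 | 246 | 91

Group enrollments by course.
Per group compute: SUM(grade), MAX(grade).
  BI210: ids {1} → SUM(grade)=75, MAX(grade)=75
  EC200: ids {2, 4, 5, 8} → SUM(grade)=287, MAX(grade)=92
  HI100: ids {7, 9} → SUM(grade)=136, MAX(grade)=76
  MA110: ids {3, 6, 10} → SUM(grade)=246, MAX(grade)=91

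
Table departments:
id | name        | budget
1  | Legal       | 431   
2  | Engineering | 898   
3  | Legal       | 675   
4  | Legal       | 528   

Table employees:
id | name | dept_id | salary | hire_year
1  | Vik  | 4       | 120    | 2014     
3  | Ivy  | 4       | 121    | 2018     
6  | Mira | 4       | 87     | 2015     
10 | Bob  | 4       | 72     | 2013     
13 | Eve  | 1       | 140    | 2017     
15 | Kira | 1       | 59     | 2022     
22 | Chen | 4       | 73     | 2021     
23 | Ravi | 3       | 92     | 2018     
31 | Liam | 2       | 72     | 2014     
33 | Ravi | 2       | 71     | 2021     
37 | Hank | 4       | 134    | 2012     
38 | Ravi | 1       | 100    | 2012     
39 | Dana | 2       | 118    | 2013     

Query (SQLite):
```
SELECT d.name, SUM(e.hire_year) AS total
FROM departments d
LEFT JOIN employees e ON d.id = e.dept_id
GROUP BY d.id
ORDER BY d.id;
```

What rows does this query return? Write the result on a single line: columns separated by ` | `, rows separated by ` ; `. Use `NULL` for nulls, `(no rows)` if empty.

Legal | 6051 ; Engineering | 6048 ; Legal | 2018 ; Legal | 12093

LEFT JOIN keeps every departments row; unmatched ones get NULL for employees columns.
Group by departments.id and compute SUM(e.hire_year). SUM over an all-NULL group is NULL.
  1: ids {13, 15, 38} → SUM(e.hire_year)=6051
  2: ids {31, 33, 39} → SUM(e.hire_year)=6048
  3: ids {23} → SUM(e.hire_year)=2018
  4: ids {1, 3, 6, 10, 22, 37} → SUM(e.hire_year)=12093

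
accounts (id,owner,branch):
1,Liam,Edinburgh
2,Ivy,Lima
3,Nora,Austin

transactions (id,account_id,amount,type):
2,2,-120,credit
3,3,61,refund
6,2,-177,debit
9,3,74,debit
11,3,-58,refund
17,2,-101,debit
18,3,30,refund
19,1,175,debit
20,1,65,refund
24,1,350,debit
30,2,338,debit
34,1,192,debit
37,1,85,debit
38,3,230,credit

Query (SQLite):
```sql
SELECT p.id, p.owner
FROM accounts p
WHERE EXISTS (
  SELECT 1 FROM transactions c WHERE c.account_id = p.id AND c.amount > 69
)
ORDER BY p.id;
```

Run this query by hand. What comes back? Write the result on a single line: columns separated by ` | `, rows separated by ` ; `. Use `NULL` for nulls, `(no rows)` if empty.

1 | Liam ; 2 | Ivy ; 3 | Nora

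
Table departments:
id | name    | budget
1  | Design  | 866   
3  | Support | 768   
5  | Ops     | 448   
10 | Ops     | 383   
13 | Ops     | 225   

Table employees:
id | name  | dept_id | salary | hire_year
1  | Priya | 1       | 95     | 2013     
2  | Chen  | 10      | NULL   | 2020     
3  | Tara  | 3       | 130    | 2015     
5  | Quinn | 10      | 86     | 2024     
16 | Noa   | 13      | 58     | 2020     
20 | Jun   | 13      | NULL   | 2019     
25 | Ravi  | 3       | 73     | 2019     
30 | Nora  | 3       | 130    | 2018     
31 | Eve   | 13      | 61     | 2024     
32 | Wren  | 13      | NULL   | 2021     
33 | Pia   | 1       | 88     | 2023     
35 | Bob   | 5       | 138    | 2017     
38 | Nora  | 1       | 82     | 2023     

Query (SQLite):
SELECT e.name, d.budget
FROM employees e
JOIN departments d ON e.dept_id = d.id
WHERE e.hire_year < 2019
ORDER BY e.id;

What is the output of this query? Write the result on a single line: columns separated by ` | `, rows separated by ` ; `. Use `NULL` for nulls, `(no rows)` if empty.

Priya | 866 ; Tara | 768 ; Nora | 768 ; Bob | 448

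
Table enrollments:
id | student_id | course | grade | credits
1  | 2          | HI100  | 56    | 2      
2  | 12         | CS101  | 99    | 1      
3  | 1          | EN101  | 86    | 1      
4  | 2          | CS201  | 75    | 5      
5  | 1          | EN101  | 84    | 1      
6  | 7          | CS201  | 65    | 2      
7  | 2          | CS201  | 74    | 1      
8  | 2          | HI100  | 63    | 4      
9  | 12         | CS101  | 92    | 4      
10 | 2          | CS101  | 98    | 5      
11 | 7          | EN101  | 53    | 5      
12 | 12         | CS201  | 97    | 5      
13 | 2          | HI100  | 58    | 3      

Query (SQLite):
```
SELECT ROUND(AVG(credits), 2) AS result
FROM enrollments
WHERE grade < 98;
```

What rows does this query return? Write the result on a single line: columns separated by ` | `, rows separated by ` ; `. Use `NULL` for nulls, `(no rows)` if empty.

3

Rows where grade < 98 → credits values: [2, 1, 5, 1, 2, 1, 4, 4, 5, 5, 3].
AVG = 33 / 11 (rounded to 2 dp).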